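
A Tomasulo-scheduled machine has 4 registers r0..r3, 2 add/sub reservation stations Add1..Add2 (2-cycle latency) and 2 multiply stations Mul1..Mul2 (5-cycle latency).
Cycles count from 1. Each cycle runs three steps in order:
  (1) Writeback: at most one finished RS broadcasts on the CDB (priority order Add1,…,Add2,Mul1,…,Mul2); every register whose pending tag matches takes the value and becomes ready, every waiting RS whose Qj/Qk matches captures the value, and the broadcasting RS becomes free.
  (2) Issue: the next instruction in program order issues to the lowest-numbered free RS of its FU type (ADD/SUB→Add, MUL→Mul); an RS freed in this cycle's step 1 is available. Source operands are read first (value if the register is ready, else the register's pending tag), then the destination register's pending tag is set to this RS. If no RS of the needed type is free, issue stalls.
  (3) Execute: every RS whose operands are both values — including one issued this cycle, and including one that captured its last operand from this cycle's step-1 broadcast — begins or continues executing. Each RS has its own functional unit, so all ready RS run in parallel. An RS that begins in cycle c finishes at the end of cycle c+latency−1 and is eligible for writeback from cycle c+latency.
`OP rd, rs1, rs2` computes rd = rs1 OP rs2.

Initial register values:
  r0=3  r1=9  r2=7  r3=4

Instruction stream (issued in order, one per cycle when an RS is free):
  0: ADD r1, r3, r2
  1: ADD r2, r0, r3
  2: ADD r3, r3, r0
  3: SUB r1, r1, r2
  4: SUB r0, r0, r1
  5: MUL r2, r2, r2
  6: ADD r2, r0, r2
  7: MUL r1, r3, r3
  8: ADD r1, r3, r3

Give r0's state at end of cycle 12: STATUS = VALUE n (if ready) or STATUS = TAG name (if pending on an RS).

STATUS = VALUE -1

  c1: issue ADD r1<-Add1  regs: r0:3,r1:Add1,r2:7,r3:4
  c2: issue ADD r2<-Add2  regs: r0:3,r1:Add1,r2:Add2,r3:4
  c3: CDB Add1=11; issue ADD r3<-Add1  regs: r0:3,r1:11,r2:Add2,r3:Add1
  c4: CDB Add2=7; issue SUB r1<-Add2  regs: r0:3,r1:Add2,r2:7,r3:Add1
  c5: CDB Add1=7; issue SUB r0<-Add1  regs: r0:Add1,r1:Add2,r2:7,r3:7
  c6: CDB Add2=4; issue MUL r2<-Mul1  regs: r0:Add1,r1:4,r2:Mul1,r3:7
  c7: issue ADD r2<-Add2  regs: r0:Add1,r1:4,r2:Add2,r3:7
  c8: CDB Add1=-1; issue MUL r1<-Mul2  regs: r0:-1,r1:Mul2,r2:Add2,r3:7
  c9: issue ADD r1<-Add1  regs: r0:-1,r1:Add1,r2:Add2,r3:7
  c10: -  regs: r0:-1,r1:Add1,r2:Add2,r3:7
  c11: CDB Add1=14  regs: r0:-1,r1:14,r2:Add2,r3:7
  c12: CDB Mul1=49  regs: r0:-1,r1:14,r2:Add2,r3:7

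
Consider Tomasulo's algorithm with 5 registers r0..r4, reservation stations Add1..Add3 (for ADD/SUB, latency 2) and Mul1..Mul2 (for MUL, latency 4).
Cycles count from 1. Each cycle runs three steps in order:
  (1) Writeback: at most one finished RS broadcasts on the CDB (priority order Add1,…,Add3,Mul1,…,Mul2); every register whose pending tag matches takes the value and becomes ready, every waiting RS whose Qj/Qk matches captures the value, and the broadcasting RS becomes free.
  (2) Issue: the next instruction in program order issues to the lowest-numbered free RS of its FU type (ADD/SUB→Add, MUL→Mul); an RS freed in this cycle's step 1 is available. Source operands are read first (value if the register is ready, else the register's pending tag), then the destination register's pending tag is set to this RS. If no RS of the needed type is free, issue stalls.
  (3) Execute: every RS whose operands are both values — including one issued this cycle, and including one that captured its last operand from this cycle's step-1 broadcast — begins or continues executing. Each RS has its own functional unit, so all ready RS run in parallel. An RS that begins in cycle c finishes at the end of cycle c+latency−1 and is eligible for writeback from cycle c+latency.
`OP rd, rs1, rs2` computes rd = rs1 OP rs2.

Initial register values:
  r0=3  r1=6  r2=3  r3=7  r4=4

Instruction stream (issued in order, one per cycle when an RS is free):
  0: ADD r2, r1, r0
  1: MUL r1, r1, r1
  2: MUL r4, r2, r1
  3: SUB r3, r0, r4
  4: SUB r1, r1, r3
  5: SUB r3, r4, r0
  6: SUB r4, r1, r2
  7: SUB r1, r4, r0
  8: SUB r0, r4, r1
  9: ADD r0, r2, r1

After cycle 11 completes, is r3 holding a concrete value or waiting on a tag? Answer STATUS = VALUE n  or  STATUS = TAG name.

STATUS = TAG Add3

  c1: issue ADD r2<-Add1  regs: r0:3,r1:6,r2:Add1,r3:7,r4:4
  c2: issue MUL r1<-Mul1  regs: r0:3,r1:Mul1,r2:Add1,r3:7,r4:4
  c3: CDB Add1=9; issue MUL r4<-Mul2  regs: r0:3,r1:Mul1,r2:9,r3:7,r4:Mul2
  c4: issue SUB r3<-Add1  regs: r0:3,r1:Mul1,r2:9,r3:Add1,r4:Mul2
  c5: issue SUB r1<-Add2  regs: r0:3,r1:Add2,r2:9,r3:Add1,r4:Mul2
  c6: CDB Mul1=36; issue SUB r3<-Add3  regs: r0:3,r1:Add2,r2:9,r3:Add3,r4:Mul2
  c7: stall  regs: r0:3,r1:Add2,r2:9,r3:Add3,r4:Mul2
  c8: stall  regs: r0:3,r1:Add2,r2:9,r3:Add3,r4:Mul2
  c9: stall  regs: r0:3,r1:Add2,r2:9,r3:Add3,r4:Mul2
  c10: CDB Mul2=324; stall  regs: r0:3,r1:Add2,r2:9,r3:Add3,r4:324
  c11: stall  regs: r0:3,r1:Add2,r2:9,r3:Add3,r4:324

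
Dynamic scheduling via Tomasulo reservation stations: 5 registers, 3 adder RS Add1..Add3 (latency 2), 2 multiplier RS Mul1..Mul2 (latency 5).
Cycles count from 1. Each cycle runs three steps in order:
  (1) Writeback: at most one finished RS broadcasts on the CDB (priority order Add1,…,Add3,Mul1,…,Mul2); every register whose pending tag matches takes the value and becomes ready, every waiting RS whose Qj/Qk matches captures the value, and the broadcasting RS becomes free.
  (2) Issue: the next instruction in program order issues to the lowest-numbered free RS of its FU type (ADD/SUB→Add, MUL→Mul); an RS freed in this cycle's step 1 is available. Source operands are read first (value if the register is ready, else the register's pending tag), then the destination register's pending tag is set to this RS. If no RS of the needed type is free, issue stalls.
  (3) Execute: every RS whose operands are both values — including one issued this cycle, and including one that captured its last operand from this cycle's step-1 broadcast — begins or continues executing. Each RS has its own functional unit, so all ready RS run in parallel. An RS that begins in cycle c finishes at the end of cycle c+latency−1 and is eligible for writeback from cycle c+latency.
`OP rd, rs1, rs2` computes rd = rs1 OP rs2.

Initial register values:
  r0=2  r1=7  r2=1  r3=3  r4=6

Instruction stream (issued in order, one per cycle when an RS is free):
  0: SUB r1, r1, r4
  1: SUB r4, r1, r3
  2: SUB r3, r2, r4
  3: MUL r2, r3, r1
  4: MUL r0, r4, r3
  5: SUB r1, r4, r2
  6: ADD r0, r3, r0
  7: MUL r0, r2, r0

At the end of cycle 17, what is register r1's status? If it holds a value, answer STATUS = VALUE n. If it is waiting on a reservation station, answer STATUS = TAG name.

STATUS = VALUE -5

cycle 1: issue SUB r1<-Add1 // r0:2,r1:Add1,r2:1,r3:3,r4:6
cycle 2: issue SUB r4<-Add2 // r0:2,r1:Add1,r2:1,r3:3,r4:Add2
cycle 3: CDB Add1=1; issue SUB r3<-Add1 // r0:2,r1:1,r2:1,r3:Add1,r4:Add2
cycle 4: issue MUL r2<-Mul1 // r0:2,r1:1,r2:Mul1,r3:Add1,r4:Add2
cycle 5: CDB Add2=-2; issue MUL r0<-Mul2 // r0:Mul2,r1:1,r2:Mul1,r3:Add1,r4:-2
cycle 6: issue SUB r1<-Add2 // r0:Mul2,r1:Add2,r2:Mul1,r3:Add1,r4:-2
cycle 7: CDB Add1=3; issue ADD r0<-Add1 // r0:Add1,r1:Add2,r2:Mul1,r3:3,r4:-2
cycle 8: stall // r0:Add1,r1:Add2,r2:Mul1,r3:3,r4:-2
cycle 9: stall // r0:Add1,r1:Add2,r2:Mul1,r3:3,r4:-2
cycle 10: stall // r0:Add1,r1:Add2,r2:Mul1,r3:3,r4:-2
cycle 11: stall // r0:Add1,r1:Add2,r2:Mul1,r3:3,r4:-2
cycle 12: CDB Mul1=3; issue MUL r0<-Mul1 // r0:Mul1,r1:Add2,r2:3,r3:3,r4:-2
cycle 13: CDB Mul2=-6 // r0:Mul1,r1:Add2,r2:3,r3:3,r4:-2
cycle 14: CDB Add2=-5 // r0:Mul1,r1:-5,r2:3,r3:3,r4:-2
cycle 15: CDB Add1=-3 // r0:Mul1,r1:-5,r2:3,r3:3,r4:-2
cycle 16: - // r0:Mul1,r1:-5,r2:3,r3:3,r4:-2
cycle 17: - // r0:Mul1,r1:-5,r2:3,r3:3,r4:-2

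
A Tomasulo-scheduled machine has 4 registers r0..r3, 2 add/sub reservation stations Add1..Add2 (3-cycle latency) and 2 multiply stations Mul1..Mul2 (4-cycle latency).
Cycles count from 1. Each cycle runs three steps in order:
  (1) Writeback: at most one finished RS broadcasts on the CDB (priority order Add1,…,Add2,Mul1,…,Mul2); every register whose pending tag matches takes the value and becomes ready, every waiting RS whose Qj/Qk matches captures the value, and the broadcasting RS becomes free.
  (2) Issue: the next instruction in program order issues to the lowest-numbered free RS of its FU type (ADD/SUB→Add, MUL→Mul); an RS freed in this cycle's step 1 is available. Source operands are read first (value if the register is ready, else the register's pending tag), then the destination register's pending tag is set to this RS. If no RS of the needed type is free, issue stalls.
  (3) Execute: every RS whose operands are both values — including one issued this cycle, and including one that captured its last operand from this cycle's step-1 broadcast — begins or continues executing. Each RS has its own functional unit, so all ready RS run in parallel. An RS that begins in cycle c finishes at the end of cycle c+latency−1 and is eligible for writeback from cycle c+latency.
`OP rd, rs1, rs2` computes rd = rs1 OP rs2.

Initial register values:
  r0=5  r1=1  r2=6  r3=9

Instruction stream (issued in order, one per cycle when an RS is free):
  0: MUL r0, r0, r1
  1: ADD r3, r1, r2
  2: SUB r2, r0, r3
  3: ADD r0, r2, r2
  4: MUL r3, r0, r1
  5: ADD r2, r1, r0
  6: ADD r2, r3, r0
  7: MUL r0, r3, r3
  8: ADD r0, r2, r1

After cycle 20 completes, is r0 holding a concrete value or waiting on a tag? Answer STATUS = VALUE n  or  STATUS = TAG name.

STATUS = TAG Add2

cycle 1: issue MUL r0<-Mul1 // r0:Mul1,r1:1,r2:6,r3:9
cycle 2: issue ADD r3<-Add1 // r0:Mul1,r1:1,r2:6,r3:Add1
cycle 3: issue SUB r2<-Add2 // r0:Mul1,r1:1,r2:Add2,r3:Add1
cycle 4: stall // r0:Mul1,r1:1,r2:Add2,r3:Add1
cycle 5: CDB Add1=7; issue ADD r0<-Add1 // r0:Add1,r1:1,r2:Add2,r3:7
cycle 6: CDB Mul1=5; issue MUL r3<-Mul1 // r0:Add1,r1:1,r2:Add2,r3:Mul1
cycle 7: stall // r0:Add1,r1:1,r2:Add2,r3:Mul1
cycle 8: stall // r0:Add1,r1:1,r2:Add2,r3:Mul1
cycle 9: CDB Add2=-2; issue ADD r2<-Add2 // r0:Add1,r1:1,r2:Add2,r3:Mul1
cycle 10: stall // r0:Add1,r1:1,r2:Add2,r3:Mul1
cycle 11: stall // r0:Add1,r1:1,r2:Add2,r3:Mul1
cycle 12: CDB Add1=-4; issue ADD r2<-Add1 // r0:-4,r1:1,r2:Add1,r3:Mul1
cycle 13: issue MUL r0<-Mul2 // r0:Mul2,r1:1,r2:Add1,r3:Mul1
cycle 14: stall // r0:Mul2,r1:1,r2:Add1,r3:Mul1
cycle 15: CDB Add2=-3; issue ADD r0<-Add2 // r0:Add2,r1:1,r2:Add1,r3:Mul1
cycle 16: CDB Mul1=-4 // r0:Add2,r1:1,r2:Add1,r3:-4
cycle 17: - // r0:Add2,r1:1,r2:Add1,r3:-4
cycle 18: - // r0:Add2,r1:1,r2:Add1,r3:-4
cycle 19: CDB Add1=-8 // r0:Add2,r1:1,r2:-8,r3:-4
cycle 20: CDB Mul2=16 // r0:Add2,r1:1,r2:-8,r3:-4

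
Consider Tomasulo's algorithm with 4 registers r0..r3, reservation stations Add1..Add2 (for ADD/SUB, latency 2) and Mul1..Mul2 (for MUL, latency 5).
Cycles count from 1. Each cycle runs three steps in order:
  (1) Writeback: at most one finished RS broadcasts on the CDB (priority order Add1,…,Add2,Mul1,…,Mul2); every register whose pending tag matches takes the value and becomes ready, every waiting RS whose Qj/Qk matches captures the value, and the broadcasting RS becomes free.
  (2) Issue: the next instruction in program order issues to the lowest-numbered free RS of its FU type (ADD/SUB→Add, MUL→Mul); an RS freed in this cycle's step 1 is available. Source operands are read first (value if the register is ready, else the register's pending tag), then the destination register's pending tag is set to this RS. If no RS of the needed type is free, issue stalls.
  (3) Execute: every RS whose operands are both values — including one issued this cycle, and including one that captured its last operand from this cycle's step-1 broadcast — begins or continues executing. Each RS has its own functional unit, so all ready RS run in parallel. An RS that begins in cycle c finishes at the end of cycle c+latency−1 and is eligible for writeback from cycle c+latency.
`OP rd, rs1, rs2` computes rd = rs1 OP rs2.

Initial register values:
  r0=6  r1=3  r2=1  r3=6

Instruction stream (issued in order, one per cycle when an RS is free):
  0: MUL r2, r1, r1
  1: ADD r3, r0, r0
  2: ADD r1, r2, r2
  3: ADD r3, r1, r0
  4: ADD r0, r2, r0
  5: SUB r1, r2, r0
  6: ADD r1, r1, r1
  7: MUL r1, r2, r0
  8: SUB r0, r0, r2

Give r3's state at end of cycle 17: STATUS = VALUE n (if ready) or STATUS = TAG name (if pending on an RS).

STATUS = VALUE 24

cycle 1: issue MUL r2<-Mul1 // r0:6,r1:3,r2:Mul1,r3:6
cycle 2: issue ADD r3<-Add1 // r0:6,r1:3,r2:Mul1,r3:Add1
cycle 3: issue ADD r1<-Add2 // r0:6,r1:Add2,r2:Mul1,r3:Add1
cycle 4: CDB Add1=12; issue ADD r3<-Add1 // r0:6,r1:Add2,r2:Mul1,r3:Add1
cycle 5: stall // r0:6,r1:Add2,r2:Mul1,r3:Add1
cycle 6: CDB Mul1=9; stall // r0:6,r1:Add2,r2:9,r3:Add1
cycle 7: stall // r0:6,r1:Add2,r2:9,r3:Add1
cycle 8: CDB Add2=18; issue ADD r0<-Add2 // r0:Add2,r1:18,r2:9,r3:Add1
cycle 9: stall // r0:Add2,r1:18,r2:9,r3:Add1
cycle 10: CDB Add1=24; issue SUB r1<-Add1 // r0:Add2,r1:Add1,r2:9,r3:24
cycle 11: CDB Add2=15; issue ADD r1<-Add2 // r0:15,r1:Add2,r2:9,r3:24
cycle 12: issue MUL r1<-Mul1 // r0:15,r1:Mul1,r2:9,r3:24
cycle 13: CDB Add1=-6; issue SUB r0<-Add1 // r0:Add1,r1:Mul1,r2:9,r3:24
cycle 14: - // r0:Add1,r1:Mul1,r2:9,r3:24
cycle 15: CDB Add1=6 // r0:6,r1:Mul1,r2:9,r3:24
cycle 16: CDB Add2=-12 // r0:6,r1:Mul1,r2:9,r3:24
cycle 17: CDB Mul1=135 // r0:6,r1:135,r2:9,r3:24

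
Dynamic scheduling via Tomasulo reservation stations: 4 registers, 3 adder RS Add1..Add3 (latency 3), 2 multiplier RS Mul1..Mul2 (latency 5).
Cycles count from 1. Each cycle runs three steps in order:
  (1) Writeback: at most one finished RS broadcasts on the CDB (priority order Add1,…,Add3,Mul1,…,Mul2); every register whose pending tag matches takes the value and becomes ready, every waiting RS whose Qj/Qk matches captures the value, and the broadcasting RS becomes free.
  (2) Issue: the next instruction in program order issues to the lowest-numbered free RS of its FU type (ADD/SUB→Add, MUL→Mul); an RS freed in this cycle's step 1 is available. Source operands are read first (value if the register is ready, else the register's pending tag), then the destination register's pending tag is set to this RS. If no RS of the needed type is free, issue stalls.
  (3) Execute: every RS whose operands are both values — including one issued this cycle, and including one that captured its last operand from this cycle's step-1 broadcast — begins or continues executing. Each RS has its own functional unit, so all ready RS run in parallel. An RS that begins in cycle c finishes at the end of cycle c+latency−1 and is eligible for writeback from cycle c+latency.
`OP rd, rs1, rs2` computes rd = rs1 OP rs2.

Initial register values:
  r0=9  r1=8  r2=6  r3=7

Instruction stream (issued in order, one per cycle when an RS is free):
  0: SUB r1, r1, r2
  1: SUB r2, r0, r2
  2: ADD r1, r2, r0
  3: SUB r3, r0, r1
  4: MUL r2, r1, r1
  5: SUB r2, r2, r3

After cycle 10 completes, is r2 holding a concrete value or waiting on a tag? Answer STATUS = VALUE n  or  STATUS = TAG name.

STATUS = TAG Add2

c1: issue SUB r1<-Add1 | r0:9,r1:Add1,r2:6,r3:7
c2: issue SUB r2<-Add2 | r0:9,r1:Add1,r2:Add2,r3:7
c3: issue ADD r1<-Add3 | r0:9,r1:Add3,r2:Add2,r3:7
c4: CDB Add1=2; issue SUB r3<-Add1 | r0:9,r1:Add3,r2:Add2,r3:Add1
c5: CDB Add2=3; issue MUL r2<-Mul1 | r0:9,r1:Add3,r2:Mul1,r3:Add1
c6: issue SUB r2<-Add2 | r0:9,r1:Add3,r2:Add2,r3:Add1
c7: - | r0:9,r1:Add3,r2:Add2,r3:Add1
c8: CDB Add3=12 | r0:9,r1:12,r2:Add2,r3:Add1
c9: - | r0:9,r1:12,r2:Add2,r3:Add1
c10: - | r0:9,r1:12,r2:Add2,r3:Add1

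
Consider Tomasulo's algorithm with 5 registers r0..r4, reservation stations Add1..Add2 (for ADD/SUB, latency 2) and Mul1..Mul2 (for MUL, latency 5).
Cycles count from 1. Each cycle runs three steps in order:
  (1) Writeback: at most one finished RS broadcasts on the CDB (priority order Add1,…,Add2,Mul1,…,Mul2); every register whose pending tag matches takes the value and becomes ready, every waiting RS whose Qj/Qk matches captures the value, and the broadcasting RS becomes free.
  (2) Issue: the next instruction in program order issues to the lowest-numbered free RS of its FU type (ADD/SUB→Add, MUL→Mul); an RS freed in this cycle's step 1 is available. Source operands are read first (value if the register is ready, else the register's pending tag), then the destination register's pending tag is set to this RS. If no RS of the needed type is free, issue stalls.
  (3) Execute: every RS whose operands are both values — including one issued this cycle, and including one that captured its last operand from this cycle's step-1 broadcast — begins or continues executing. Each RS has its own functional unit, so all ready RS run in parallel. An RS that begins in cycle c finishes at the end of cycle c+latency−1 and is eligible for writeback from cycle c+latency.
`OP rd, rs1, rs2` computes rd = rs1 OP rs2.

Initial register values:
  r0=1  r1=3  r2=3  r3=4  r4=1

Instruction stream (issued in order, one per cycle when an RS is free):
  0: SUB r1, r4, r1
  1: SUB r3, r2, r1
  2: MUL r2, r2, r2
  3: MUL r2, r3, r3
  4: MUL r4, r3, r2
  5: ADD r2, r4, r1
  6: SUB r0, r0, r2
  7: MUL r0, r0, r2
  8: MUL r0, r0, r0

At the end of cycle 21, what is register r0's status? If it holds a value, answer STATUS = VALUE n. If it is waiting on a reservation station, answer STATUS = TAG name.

STATUS = TAG Mul1

c1: issue SUB r1<-Add1 | r0:1,r1:Add1,r2:3,r3:4,r4:1
c2: issue SUB r3<-Add2 | r0:1,r1:Add1,r2:3,r3:Add2,r4:1
c3: CDB Add1=-2; issue MUL r2<-Mul1 | r0:1,r1:-2,r2:Mul1,r3:Add2,r4:1
c4: issue MUL r2<-Mul2 | r0:1,r1:-2,r2:Mul2,r3:Add2,r4:1
c5: CDB Add2=5; stall | r0:1,r1:-2,r2:Mul2,r3:5,r4:1
c6: stall | r0:1,r1:-2,r2:Mul2,r3:5,r4:1
c7: stall | r0:1,r1:-2,r2:Mul2,r3:5,r4:1
c8: CDB Mul1=9; issue MUL r4<-Mul1 | r0:1,r1:-2,r2:Mul2,r3:5,r4:Mul1
c9: issue ADD r2<-Add1 | r0:1,r1:-2,r2:Add1,r3:5,r4:Mul1
c10: CDB Mul2=25; issue SUB r0<-Add2 | r0:Add2,r1:-2,r2:Add1,r3:5,r4:Mul1
c11: issue MUL r0<-Mul2 | r0:Mul2,r1:-2,r2:Add1,r3:5,r4:Mul1
c12: stall | r0:Mul2,r1:-2,r2:Add1,r3:5,r4:Mul1
c13: stall | r0:Mul2,r1:-2,r2:Add1,r3:5,r4:Mul1
c14: stall | r0:Mul2,r1:-2,r2:Add1,r3:5,r4:Mul1
c15: CDB Mul1=125; issue MUL r0<-Mul1 | r0:Mul1,r1:-2,r2:Add1,r3:5,r4:125
c16: - | r0:Mul1,r1:-2,r2:Add1,r3:5,r4:125
c17: CDB Add1=123 | r0:Mul1,r1:-2,r2:123,r3:5,r4:125
c18: - | r0:Mul1,r1:-2,r2:123,r3:5,r4:125
c19: CDB Add2=-122 | r0:Mul1,r1:-2,r2:123,r3:5,r4:125
c20: - | r0:Mul1,r1:-2,r2:123,r3:5,r4:125
c21: - | r0:Mul1,r1:-2,r2:123,r3:5,r4:125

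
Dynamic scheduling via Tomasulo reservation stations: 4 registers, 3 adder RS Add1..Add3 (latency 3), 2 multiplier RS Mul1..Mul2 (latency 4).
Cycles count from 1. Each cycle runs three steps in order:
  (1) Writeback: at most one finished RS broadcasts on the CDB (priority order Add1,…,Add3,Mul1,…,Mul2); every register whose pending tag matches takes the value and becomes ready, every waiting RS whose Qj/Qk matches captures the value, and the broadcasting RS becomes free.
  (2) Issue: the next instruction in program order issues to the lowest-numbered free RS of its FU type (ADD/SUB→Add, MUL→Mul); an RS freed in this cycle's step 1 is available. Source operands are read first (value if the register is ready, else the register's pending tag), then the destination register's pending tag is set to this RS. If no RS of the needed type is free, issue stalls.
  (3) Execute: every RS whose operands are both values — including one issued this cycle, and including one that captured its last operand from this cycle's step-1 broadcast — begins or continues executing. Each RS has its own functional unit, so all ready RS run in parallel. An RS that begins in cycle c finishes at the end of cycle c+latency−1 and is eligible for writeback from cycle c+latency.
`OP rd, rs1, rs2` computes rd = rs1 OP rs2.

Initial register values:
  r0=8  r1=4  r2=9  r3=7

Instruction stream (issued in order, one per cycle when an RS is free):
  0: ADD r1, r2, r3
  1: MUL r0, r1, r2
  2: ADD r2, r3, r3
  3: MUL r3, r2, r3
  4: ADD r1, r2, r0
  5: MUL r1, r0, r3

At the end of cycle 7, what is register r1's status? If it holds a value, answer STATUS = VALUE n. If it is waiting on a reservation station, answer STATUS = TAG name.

STATUS = TAG Add1

  c1: issue ADD r1<-Add1  regs: r0:8,r1:Add1,r2:9,r3:7
  c2: issue MUL r0<-Mul1  regs: r0:Mul1,r1:Add1,r2:9,r3:7
  c3: issue ADD r2<-Add2  regs: r0:Mul1,r1:Add1,r2:Add2,r3:7
  c4: CDB Add1=16; issue MUL r3<-Mul2  regs: r0:Mul1,r1:16,r2:Add2,r3:Mul2
  c5: issue ADD r1<-Add1  regs: r0:Mul1,r1:Add1,r2:Add2,r3:Mul2
  c6: CDB Add2=14; stall  regs: r0:Mul1,r1:Add1,r2:14,r3:Mul2
  c7: stall  regs: r0:Mul1,r1:Add1,r2:14,r3:Mul2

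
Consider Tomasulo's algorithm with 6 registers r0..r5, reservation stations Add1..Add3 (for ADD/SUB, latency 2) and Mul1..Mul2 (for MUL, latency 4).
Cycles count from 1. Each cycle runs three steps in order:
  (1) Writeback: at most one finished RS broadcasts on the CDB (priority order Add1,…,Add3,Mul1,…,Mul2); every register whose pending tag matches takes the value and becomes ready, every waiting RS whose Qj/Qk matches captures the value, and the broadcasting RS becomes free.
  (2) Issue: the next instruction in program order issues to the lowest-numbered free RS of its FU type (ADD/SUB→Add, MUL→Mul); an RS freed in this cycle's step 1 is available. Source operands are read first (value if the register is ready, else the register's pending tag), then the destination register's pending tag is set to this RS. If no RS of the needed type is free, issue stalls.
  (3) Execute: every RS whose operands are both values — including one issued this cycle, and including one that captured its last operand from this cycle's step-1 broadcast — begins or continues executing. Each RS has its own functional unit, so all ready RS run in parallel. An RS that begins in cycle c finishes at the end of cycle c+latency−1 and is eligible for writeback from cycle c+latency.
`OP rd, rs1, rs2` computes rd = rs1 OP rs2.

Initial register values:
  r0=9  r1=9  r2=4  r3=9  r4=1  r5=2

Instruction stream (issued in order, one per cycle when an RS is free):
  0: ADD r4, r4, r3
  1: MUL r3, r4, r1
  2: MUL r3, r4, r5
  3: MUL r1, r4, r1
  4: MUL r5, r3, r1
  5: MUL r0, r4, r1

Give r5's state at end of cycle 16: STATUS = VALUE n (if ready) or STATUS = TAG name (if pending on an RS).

STATUS = VALUE 1800

  c1: issue ADD r4<-Add1  regs: r0:9,r1:9,r2:4,r3:9,r4:Add1,r5:2
  c2: issue MUL r3<-Mul1  regs: r0:9,r1:9,r2:4,r3:Mul1,r4:Add1,r5:2
  c3: CDB Add1=10; issue MUL r3<-Mul2  regs: r0:9,r1:9,r2:4,r3:Mul2,r4:10,r5:2
  c4: stall  regs: r0:9,r1:9,r2:4,r3:Mul2,r4:10,r5:2
  c5: stall  regs: r0:9,r1:9,r2:4,r3:Mul2,r4:10,r5:2
  c6: stall  regs: r0:9,r1:9,r2:4,r3:Mul2,r4:10,r5:2
  c7: CDB Mul1=90; issue MUL r1<-Mul1  regs: r0:9,r1:Mul1,r2:4,r3:Mul2,r4:10,r5:2
  c8: CDB Mul2=20; issue MUL r5<-Mul2  regs: r0:9,r1:Mul1,r2:4,r3:20,r4:10,r5:Mul2
  c9: stall  regs: r0:9,r1:Mul1,r2:4,r3:20,r4:10,r5:Mul2
  c10: stall  regs: r0:9,r1:Mul1,r2:4,r3:20,r4:10,r5:Mul2
  c11: CDB Mul1=90; issue MUL r0<-Mul1  regs: r0:Mul1,r1:90,r2:4,r3:20,r4:10,r5:Mul2
  c12: -  regs: r0:Mul1,r1:90,r2:4,r3:20,r4:10,r5:Mul2
  c13: -  regs: r0:Mul1,r1:90,r2:4,r3:20,r4:10,r5:Mul2
  c14: -  regs: r0:Mul1,r1:90,r2:4,r3:20,r4:10,r5:Mul2
  c15: CDB Mul1=900  regs: r0:900,r1:90,r2:4,r3:20,r4:10,r5:Mul2
  c16: CDB Mul2=1800  regs: r0:900,r1:90,r2:4,r3:20,r4:10,r5:1800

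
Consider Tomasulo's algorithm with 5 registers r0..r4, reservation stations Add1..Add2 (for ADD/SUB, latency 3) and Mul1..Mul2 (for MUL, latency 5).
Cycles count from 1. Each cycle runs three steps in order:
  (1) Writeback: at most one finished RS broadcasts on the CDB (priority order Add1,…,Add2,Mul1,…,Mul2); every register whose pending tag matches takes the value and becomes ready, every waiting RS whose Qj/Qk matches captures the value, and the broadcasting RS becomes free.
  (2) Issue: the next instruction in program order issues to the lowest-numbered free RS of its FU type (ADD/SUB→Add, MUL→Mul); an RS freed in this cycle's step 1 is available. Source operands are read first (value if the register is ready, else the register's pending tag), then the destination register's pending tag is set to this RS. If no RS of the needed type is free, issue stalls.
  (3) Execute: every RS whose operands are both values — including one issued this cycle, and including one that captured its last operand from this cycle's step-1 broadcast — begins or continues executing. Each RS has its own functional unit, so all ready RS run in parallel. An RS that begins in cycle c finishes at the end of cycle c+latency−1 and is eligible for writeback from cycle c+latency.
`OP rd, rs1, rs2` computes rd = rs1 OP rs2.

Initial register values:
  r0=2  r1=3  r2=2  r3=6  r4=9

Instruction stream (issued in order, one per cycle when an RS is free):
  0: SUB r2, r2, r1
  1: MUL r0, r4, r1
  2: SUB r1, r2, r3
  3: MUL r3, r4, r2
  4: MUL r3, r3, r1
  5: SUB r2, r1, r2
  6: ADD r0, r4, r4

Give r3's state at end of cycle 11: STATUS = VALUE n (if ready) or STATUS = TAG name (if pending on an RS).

cycle 1: issue SUB r2<-Add1 // r0:2,r1:3,r2:Add1,r3:6,r4:9
cycle 2: issue MUL r0<-Mul1 // r0:Mul1,r1:3,r2:Add1,r3:6,r4:9
cycle 3: issue SUB r1<-Add2 // r0:Mul1,r1:Add2,r2:Add1,r3:6,r4:9
cycle 4: CDB Add1=-1; issue MUL r3<-Mul2 // r0:Mul1,r1:Add2,r2:-1,r3:Mul2,r4:9
cycle 5: stall // r0:Mul1,r1:Add2,r2:-1,r3:Mul2,r4:9
cycle 6: stall // r0:Mul1,r1:Add2,r2:-1,r3:Mul2,r4:9
cycle 7: CDB Add2=-7; stall // r0:Mul1,r1:-7,r2:-1,r3:Mul2,r4:9
cycle 8: CDB Mul1=27; issue MUL r3<-Mul1 // r0:27,r1:-7,r2:-1,r3:Mul1,r4:9
cycle 9: CDB Mul2=-9; issue SUB r2<-Add1 // r0:27,r1:-7,r2:Add1,r3:Mul1,r4:9
cycle 10: issue ADD r0<-Add2 // r0:Add2,r1:-7,r2:Add1,r3:Mul1,r4:9
cycle 11: - // r0:Add2,r1:-7,r2:Add1,r3:Mul1,r4:9

STATUS = TAG Mul1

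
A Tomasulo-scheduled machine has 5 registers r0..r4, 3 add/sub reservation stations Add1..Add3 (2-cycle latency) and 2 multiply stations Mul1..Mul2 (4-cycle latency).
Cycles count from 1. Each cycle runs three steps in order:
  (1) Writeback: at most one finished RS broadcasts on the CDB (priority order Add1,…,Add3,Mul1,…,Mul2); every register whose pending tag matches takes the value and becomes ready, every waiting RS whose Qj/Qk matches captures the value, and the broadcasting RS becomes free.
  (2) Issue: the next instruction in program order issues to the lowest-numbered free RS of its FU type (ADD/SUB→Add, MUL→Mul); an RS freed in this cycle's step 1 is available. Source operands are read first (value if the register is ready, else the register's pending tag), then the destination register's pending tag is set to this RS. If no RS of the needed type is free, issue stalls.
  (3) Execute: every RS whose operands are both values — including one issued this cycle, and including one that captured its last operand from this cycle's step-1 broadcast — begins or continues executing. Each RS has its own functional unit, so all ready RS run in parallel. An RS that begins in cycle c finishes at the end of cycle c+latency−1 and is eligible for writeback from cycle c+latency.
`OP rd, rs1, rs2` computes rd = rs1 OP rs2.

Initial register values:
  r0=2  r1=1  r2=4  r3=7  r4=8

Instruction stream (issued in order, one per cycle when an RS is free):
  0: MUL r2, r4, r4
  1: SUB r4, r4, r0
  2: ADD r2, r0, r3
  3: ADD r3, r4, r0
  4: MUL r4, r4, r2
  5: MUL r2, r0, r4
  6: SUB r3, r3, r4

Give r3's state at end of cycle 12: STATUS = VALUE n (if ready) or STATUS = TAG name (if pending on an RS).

STATUS = VALUE -46

  c1: issue MUL r2<-Mul1  regs: r0:2,r1:1,r2:Mul1,r3:7,r4:8
  c2: issue SUB r4<-Add1  regs: r0:2,r1:1,r2:Mul1,r3:7,r4:Add1
  c3: issue ADD r2<-Add2  regs: r0:2,r1:1,r2:Add2,r3:7,r4:Add1
  c4: CDB Add1=6; issue ADD r3<-Add1  regs: r0:2,r1:1,r2:Add2,r3:Add1,r4:6
  c5: CDB Add2=9; issue MUL r4<-Mul2  regs: r0:2,r1:1,r2:9,r3:Add1,r4:Mul2
  c6: CDB Add1=8; stall  regs: r0:2,r1:1,r2:9,r3:8,r4:Mul2
  c7: CDB Mul1=64; issue MUL r2<-Mul1  regs: r0:2,r1:1,r2:Mul1,r3:8,r4:Mul2
  c8: issue SUB r3<-Add1  regs: r0:2,r1:1,r2:Mul1,r3:Add1,r4:Mul2
  c9: CDB Mul2=54  regs: r0:2,r1:1,r2:Mul1,r3:Add1,r4:54
  c10: -  regs: r0:2,r1:1,r2:Mul1,r3:Add1,r4:54
  c11: CDB Add1=-46  regs: r0:2,r1:1,r2:Mul1,r3:-46,r4:54
  c12: -  regs: r0:2,r1:1,r2:Mul1,r3:-46,r4:54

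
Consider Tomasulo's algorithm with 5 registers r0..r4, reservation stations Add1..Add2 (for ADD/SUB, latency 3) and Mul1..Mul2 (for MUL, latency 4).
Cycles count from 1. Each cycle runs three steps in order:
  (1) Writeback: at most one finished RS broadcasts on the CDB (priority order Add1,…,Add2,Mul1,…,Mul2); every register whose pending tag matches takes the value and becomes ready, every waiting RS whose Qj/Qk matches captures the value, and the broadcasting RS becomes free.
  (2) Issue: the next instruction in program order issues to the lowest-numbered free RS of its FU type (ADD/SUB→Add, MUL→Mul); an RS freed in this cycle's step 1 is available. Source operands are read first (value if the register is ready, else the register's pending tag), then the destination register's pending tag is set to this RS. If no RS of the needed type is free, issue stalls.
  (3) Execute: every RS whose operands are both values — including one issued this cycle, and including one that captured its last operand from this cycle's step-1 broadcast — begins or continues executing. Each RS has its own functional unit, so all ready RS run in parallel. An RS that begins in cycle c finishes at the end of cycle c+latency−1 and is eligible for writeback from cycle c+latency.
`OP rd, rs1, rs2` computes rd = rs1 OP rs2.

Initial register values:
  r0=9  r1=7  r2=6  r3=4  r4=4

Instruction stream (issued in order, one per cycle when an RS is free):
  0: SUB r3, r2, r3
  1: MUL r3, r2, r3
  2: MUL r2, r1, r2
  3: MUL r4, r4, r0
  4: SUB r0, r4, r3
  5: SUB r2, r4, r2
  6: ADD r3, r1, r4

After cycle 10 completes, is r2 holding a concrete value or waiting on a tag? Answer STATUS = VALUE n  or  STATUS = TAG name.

cycle 1: issue SUB r3<-Add1 // r0:9,r1:7,r2:6,r3:Add1,r4:4
cycle 2: issue MUL r3<-Mul1 // r0:9,r1:7,r2:6,r3:Mul1,r4:4
cycle 3: issue MUL r2<-Mul2 // r0:9,r1:7,r2:Mul2,r3:Mul1,r4:4
cycle 4: CDB Add1=2; stall // r0:9,r1:7,r2:Mul2,r3:Mul1,r4:4
cycle 5: stall // r0:9,r1:7,r2:Mul2,r3:Mul1,r4:4
cycle 6: stall // r0:9,r1:7,r2:Mul2,r3:Mul1,r4:4
cycle 7: CDB Mul2=42; issue MUL r4<-Mul2 // r0:9,r1:7,r2:42,r3:Mul1,r4:Mul2
cycle 8: CDB Mul1=12; issue SUB r0<-Add1 // r0:Add1,r1:7,r2:42,r3:12,r4:Mul2
cycle 9: issue SUB r2<-Add2 // r0:Add1,r1:7,r2:Add2,r3:12,r4:Mul2
cycle 10: stall // r0:Add1,r1:7,r2:Add2,r3:12,r4:Mul2

STATUS = TAG Add2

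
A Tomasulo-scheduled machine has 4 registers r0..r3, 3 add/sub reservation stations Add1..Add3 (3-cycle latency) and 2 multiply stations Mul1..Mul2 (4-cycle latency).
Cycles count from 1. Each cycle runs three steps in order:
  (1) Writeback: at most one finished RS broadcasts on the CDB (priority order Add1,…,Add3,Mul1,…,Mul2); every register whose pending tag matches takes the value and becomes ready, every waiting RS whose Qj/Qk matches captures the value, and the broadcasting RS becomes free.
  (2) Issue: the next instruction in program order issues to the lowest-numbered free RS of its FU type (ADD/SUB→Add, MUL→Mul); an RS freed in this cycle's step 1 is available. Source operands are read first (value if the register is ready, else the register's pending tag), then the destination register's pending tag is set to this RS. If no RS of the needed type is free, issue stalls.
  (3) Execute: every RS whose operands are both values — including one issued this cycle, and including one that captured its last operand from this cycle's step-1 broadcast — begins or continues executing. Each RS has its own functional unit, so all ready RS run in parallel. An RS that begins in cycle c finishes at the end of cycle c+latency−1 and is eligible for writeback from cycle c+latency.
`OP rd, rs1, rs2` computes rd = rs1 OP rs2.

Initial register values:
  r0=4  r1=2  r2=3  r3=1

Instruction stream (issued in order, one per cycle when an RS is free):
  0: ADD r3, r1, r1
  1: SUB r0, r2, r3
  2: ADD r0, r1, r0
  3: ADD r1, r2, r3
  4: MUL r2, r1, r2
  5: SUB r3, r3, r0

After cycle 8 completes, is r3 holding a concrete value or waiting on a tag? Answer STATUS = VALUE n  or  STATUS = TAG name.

STATUS = TAG Add1

c1: issue ADD r3<-Add1 | r0:4,r1:2,r2:3,r3:Add1
c2: issue SUB r0<-Add2 | r0:Add2,r1:2,r2:3,r3:Add1
c3: issue ADD r0<-Add3 | r0:Add3,r1:2,r2:3,r3:Add1
c4: CDB Add1=4; issue ADD r1<-Add1 | r0:Add3,r1:Add1,r2:3,r3:4
c5: issue MUL r2<-Mul1 | r0:Add3,r1:Add1,r2:Mul1,r3:4
c6: stall | r0:Add3,r1:Add1,r2:Mul1,r3:4
c7: CDB Add1=7; issue SUB r3<-Add1 | r0:Add3,r1:7,r2:Mul1,r3:Add1
c8: CDB Add2=-1 | r0:Add3,r1:7,r2:Mul1,r3:Add1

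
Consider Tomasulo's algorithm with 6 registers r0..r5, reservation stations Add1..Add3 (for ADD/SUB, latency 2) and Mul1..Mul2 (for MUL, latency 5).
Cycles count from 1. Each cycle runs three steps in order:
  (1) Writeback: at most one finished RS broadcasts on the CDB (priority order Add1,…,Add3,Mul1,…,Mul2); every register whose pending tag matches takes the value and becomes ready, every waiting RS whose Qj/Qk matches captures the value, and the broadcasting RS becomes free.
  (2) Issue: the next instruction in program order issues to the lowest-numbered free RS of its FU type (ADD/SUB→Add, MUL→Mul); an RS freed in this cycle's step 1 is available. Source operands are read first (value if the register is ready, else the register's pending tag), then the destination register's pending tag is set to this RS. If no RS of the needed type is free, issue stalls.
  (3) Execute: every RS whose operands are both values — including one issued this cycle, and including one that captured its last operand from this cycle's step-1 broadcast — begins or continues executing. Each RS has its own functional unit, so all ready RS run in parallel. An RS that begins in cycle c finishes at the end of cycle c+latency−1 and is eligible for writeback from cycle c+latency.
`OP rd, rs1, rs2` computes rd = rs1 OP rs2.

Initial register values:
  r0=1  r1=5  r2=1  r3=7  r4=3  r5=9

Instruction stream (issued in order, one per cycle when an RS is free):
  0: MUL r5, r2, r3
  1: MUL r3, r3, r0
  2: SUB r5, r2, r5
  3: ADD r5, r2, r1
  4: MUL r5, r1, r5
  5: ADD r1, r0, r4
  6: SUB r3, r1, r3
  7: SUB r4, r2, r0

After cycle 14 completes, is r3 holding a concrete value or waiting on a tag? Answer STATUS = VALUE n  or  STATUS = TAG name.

STATUS = VALUE -3

  c1: issue MUL r5<-Mul1  regs: r0:1,r1:5,r2:1,r3:7,r4:3,r5:Mul1
  c2: issue MUL r3<-Mul2  regs: r0:1,r1:5,r2:1,r3:Mul2,r4:3,r5:Mul1
  c3: issue SUB r5<-Add1  regs: r0:1,r1:5,r2:1,r3:Mul2,r4:3,r5:Add1
  c4: issue ADD r5<-Add2  regs: r0:1,r1:5,r2:1,r3:Mul2,r4:3,r5:Add2
  c5: stall  regs: r0:1,r1:5,r2:1,r3:Mul2,r4:3,r5:Add2
  c6: CDB Add2=6; stall  regs: r0:1,r1:5,r2:1,r3:Mul2,r4:3,r5:6
  c7: CDB Mul1=7; issue MUL r5<-Mul1  regs: r0:1,r1:5,r2:1,r3:Mul2,r4:3,r5:Mul1
  c8: CDB Mul2=7; issue ADD r1<-Add2  regs: r0:1,r1:Add2,r2:1,r3:7,r4:3,r5:Mul1
  c9: CDB Add1=-6; issue SUB r3<-Add1  regs: r0:1,r1:Add2,r2:1,r3:Add1,r4:3,r5:Mul1
  c10: CDB Add2=4; issue SUB r4<-Add2  regs: r0:1,r1:4,r2:1,r3:Add1,r4:Add2,r5:Mul1
  c11: -  regs: r0:1,r1:4,r2:1,r3:Add1,r4:Add2,r5:Mul1
  c12: CDB Add1=-3  regs: r0:1,r1:4,r2:1,r3:-3,r4:Add2,r5:Mul1
  c13: CDB Add2=0  regs: r0:1,r1:4,r2:1,r3:-3,r4:0,r5:Mul1
  c14: CDB Mul1=30  regs: r0:1,r1:4,r2:1,r3:-3,r4:0,r5:30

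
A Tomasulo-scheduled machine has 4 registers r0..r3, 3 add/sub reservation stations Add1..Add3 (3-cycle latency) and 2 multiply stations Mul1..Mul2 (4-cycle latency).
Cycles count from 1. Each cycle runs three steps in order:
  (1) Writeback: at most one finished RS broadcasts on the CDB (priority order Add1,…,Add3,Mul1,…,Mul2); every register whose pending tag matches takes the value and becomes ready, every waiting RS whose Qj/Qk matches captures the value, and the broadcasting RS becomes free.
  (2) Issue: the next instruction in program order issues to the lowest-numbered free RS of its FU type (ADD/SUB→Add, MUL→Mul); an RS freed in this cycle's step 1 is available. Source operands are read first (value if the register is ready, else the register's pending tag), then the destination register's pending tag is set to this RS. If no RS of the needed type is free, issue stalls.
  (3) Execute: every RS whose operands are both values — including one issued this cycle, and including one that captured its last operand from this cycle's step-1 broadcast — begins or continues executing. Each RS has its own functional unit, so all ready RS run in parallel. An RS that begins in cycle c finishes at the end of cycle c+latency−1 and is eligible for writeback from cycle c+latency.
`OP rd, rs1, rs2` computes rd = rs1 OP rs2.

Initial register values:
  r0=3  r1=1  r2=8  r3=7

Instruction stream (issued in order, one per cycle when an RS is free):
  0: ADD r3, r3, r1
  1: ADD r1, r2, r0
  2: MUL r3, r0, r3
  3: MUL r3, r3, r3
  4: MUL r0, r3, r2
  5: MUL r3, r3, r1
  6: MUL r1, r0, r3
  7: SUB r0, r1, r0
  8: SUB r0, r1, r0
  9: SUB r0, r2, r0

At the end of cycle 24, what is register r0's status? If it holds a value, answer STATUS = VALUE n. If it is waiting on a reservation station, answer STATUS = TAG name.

STATUS = TAG Add3

cycle 1: issue ADD r3<-Add1 // r0:3,r1:1,r2:8,r3:Add1
cycle 2: issue ADD r1<-Add2 // r0:3,r1:Add2,r2:8,r3:Add1
cycle 3: issue MUL r3<-Mul1 // r0:3,r1:Add2,r2:8,r3:Mul1
cycle 4: CDB Add1=8; issue MUL r3<-Mul2 // r0:3,r1:Add2,r2:8,r3:Mul2
cycle 5: CDB Add2=11; stall // r0:3,r1:11,r2:8,r3:Mul2
cycle 6: stall // r0:3,r1:11,r2:8,r3:Mul2
cycle 7: stall // r0:3,r1:11,r2:8,r3:Mul2
cycle 8: CDB Mul1=24; issue MUL r0<-Mul1 // r0:Mul1,r1:11,r2:8,r3:Mul2
cycle 9: stall // r0:Mul1,r1:11,r2:8,r3:Mul2
cycle 10: stall // r0:Mul1,r1:11,r2:8,r3:Mul2
cycle 11: stall // r0:Mul1,r1:11,r2:8,r3:Mul2
cycle 12: CDB Mul2=576; issue MUL r3<-Mul2 // r0:Mul1,r1:11,r2:8,r3:Mul2
cycle 13: stall // r0:Mul1,r1:11,r2:8,r3:Mul2
cycle 14: stall // r0:Mul1,r1:11,r2:8,r3:Mul2
cycle 15: stall // r0:Mul1,r1:11,r2:8,r3:Mul2
cycle 16: CDB Mul1=4608; issue MUL r1<-Mul1 // r0:4608,r1:Mul1,r2:8,r3:Mul2
cycle 17: CDB Mul2=6336; issue SUB r0<-Add1 // r0:Add1,r1:Mul1,r2:8,r3:6336
cycle 18: issue SUB r0<-Add2 // r0:Add2,r1:Mul1,r2:8,r3:6336
cycle 19: issue SUB r0<-Add3 // r0:Add3,r1:Mul1,r2:8,r3:6336
cycle 20: - // r0:Add3,r1:Mul1,r2:8,r3:6336
cycle 21: CDB Mul1=29196288 // r0:Add3,r1:29196288,r2:8,r3:6336
cycle 22: - // r0:Add3,r1:29196288,r2:8,r3:6336
cycle 23: - // r0:Add3,r1:29196288,r2:8,r3:6336
cycle 24: CDB Add1=29191680 // r0:Add3,r1:29196288,r2:8,r3:6336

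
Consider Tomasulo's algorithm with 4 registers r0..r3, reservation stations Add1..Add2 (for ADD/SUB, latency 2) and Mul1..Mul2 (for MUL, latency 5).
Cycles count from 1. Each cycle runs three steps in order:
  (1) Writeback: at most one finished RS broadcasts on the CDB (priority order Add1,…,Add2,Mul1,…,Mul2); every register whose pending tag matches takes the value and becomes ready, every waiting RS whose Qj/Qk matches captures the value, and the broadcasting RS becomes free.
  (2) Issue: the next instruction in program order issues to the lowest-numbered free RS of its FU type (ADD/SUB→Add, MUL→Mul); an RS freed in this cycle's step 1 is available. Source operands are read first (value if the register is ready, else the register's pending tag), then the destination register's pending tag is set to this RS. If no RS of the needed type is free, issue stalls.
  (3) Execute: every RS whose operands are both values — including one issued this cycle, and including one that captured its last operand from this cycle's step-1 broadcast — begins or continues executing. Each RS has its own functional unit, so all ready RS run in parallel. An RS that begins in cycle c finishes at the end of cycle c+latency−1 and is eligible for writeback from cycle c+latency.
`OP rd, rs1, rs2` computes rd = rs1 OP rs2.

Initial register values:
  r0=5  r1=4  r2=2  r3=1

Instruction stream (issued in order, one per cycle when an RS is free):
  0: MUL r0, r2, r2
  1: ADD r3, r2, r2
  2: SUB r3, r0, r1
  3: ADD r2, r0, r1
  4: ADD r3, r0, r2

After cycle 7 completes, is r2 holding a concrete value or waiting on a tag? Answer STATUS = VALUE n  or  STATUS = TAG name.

c1: issue MUL r0<-Mul1 | r0:Mul1,r1:4,r2:2,r3:1
c2: issue ADD r3<-Add1 | r0:Mul1,r1:4,r2:2,r3:Add1
c3: issue SUB r3<-Add2 | r0:Mul1,r1:4,r2:2,r3:Add2
c4: CDB Add1=4; issue ADD r2<-Add1 | r0:Mul1,r1:4,r2:Add1,r3:Add2
c5: stall | r0:Mul1,r1:4,r2:Add1,r3:Add2
c6: CDB Mul1=4; stall | r0:4,r1:4,r2:Add1,r3:Add2
c7: stall | r0:4,r1:4,r2:Add1,r3:Add2

STATUS = TAG Add1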